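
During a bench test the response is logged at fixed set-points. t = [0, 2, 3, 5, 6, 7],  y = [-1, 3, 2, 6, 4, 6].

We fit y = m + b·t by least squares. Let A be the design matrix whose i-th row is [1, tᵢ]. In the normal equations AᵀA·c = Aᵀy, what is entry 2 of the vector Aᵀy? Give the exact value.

Entry 2 ↔ basis t, so (Aᵀy)_{2} = Σᵢ (t)·yᵢ = (0)·(-1) + (2)·(3) + (3)·(2) + (5)·(6) + (6)·(4) + (7)·(6) = 108.

108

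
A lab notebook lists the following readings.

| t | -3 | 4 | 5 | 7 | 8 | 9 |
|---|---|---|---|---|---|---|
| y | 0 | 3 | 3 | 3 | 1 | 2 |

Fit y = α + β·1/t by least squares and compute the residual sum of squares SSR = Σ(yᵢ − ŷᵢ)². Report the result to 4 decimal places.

SSR = 2.1771

XᵀX·[α, β]ᵀ = Xᵀy reads: 6·α + (1249/2520)·β = 12;  (1249/2520)·α + (1663741/6350400)·β = 5357/2520.
Determinant 6·(1663741/6350400) − (1249/2520)² = 1684489/1270080.
α = (12·(1663741/6350400) − (1249/2520)·(5357/2520))/(1684489/1270080) = 13273999/8422445; β = (6·(5357/2520) − (1249/2520)·12)/(1684489/1270080) = 8645616/1684489.
Residuals: 1135361/8422445, 1186316/8422445, 669544/1684489, 5817896/8422445, -10255064/8422445, -1232229/8422445; SSR = 18336274/8422445.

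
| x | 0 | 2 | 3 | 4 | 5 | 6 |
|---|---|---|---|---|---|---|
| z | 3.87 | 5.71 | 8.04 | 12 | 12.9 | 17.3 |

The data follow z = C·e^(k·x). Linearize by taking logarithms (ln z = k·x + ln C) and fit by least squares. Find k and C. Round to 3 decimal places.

k = 0.257, C = 3.754

Let Y = ln z. Fitting Y = k·x + ln C by least squares:
Over the data: Σx = 20.0000, Σ(x)² = 90.0000, Σln z = 13.0727, Σx·ln z = 49.5677.
Normal system: [[90.0000, 20.0000]; [20.0000, 6]]·[k, ln C]ᵀ = [49.5677, 13.0727]ᵀ.
Δ = 90.0000·6 − (20.0000)² = 140.0000; k = (49.5677·6 − 20.0000·13.0727)/140.0000 = 0.25680, ln C = (90.0000·13.0727 − 20.0000·49.5677)/140.0000 = 1.32280, so C = exp(1.32280) = 3.75393.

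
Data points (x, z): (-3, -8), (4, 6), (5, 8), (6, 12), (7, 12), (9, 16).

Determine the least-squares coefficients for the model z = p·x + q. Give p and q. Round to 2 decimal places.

p = 2.03, q = -1.81

With design matrix M, MᵀM = [[216, 28]; [28, 6]] and Mᵀz = [388, 46]ᵀ.
Eliminating q: 6·(row 1) − 28·(row 2) gives 512·p = 6·388 − 28·46 = 1040, so p = 65/32.
Then q = (46 − 28·(65/32))/6 = -29/16.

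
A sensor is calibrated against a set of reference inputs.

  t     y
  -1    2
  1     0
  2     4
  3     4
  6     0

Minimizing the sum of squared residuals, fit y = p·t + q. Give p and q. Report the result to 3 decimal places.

The normal system AᵀA·[p, q]ᵀ = Aᵀy is [[51, 11]; [11, 5]]·[p, q]ᵀ = [18, 10]ᵀ.
det = 51·5 − 11² = 134.
p = (18·5 − 11·10)/134 = -10/67; q = (51·10 − 11·18)/134 = 156/67.

p = -0.149, q = 2.328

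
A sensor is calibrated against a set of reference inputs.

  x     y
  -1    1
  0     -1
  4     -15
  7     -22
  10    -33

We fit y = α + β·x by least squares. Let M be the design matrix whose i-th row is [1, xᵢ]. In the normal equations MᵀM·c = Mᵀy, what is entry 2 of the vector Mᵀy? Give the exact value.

-545

Entry 2 ↔ basis x, so (Mᵀy)_{2} = Σᵢ (x)·yᵢ = (-1)·(1) + (0)·(-1) + (4)·(-15) + (7)·(-22) + (10)·(-33) = -545.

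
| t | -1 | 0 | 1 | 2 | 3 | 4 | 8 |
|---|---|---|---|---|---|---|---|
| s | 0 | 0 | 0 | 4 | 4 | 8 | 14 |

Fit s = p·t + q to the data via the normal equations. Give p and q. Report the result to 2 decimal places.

Setting ∂/∂p … = 0 gives: 95·p + 17·q = 164;  17·p + 7·q = 30.
(Σt·t = 95, Σt = 17, Σ1 = 7, Σt·s = 164, Σs = 30.)
det = 95·7 − 17² = 376.
p = (164·7 − 17·30)/376 = 319/188; q = (95·30 − 17·164)/376 = 31/188.

p = 1.70, q = 0.16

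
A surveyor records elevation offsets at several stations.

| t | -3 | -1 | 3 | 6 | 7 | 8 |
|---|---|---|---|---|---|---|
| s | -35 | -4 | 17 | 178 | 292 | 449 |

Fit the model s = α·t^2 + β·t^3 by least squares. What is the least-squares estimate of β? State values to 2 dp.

β = 1.01

The normal system AᵀA·[α, β]ᵀ = Aᵀs is [[7956, 57350]; [57350, 427908]]·[α, β]ᵀ = [49286, 369900]ᵀ.
Determinant 7956·427908 − 57350² = 115413548.
α = (49286·427908 − 57350·369900)/115413548 = -30972828/28853387; β = (7956·369900 − 57350·49286)/115413548 = 29093075/28853387.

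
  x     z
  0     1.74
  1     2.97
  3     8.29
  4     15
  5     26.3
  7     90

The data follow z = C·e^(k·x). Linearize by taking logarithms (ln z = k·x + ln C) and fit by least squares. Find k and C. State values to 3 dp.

Taking logs, ln z = k·x + ln C, so regress ln z on x.
XᵀX = [[100.0000, 20.0000]; [20.0000, 6]], rhs = [66.1124, 14.2349]ᵀ  (here Σx = 20.0000, Σ(x)² = 100.0000, Σln z = 14.2349, Σx·ln z = 66.1124).
Solving (det = 200.0000): k = 0.55988, ln C = 0.50622, so C = exp(0.50622) = 1.65901.

k = 0.560, C = 1.659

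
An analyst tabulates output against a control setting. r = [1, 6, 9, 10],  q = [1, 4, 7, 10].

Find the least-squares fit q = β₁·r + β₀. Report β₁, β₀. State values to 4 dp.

β₁ = 0.9184, β₀ = -0.4694

With design matrix X, XᵀX = [[218, 26]; [26, 4]] and Xᵀq = [188, 22]ᵀ.
det = 218·4 − 26² = 196.
β₁ = (188·4 − 26·22)/196 = 45/49; β₀ = (218·22 − 26·188)/196 = -23/49.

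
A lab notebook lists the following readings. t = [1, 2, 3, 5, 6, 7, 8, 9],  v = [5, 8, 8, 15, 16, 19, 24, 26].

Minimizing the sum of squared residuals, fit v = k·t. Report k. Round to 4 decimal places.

The normal equations are: 269·k = 775.
(Σt·t = 269, Σt·v = 775.)
k = 775/269 = 2.88104.

k = 2.8810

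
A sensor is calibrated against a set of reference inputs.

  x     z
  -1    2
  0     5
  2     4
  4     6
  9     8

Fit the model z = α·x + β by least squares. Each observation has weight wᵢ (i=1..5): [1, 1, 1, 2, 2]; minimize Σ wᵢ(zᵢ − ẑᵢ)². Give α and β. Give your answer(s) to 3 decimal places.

α = 0.502, β = 3.637

AᵀWA·[α, β]ᵀ = AᵀWz reads: 199·α + 27·β = 198;  27·α + 7·β = 39.
(Σwᵢ·x·x = 199, Σwᵢ·x = 27, Σwᵢ·1 = 7, Σwᵢ·x·z = 198, Σwᵢ·z = 39.)
det = 199·7 − 27² = 664.
α = (198·7 − 27·39)/664 = 333/664; β = (199·39 − 27·198)/664 = 2415/664.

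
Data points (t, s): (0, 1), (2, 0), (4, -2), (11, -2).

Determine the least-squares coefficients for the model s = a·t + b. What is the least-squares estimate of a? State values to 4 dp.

a = -0.2509

Normal-equation sums: Σt·t = 141, Σt = 17, Σ1 = 4.
And Σt·s = -30, Σs = -3.
det = 141·4 − 17² = 275.
a = ((-30)·4 − 17·(-3))/275 = -69/275; b = (141·(-3) − 17·(-30))/275 = 87/275.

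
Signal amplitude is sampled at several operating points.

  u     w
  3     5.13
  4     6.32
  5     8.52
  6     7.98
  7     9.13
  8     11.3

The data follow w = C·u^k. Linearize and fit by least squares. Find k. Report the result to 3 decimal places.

Taking logs, ln w = k·ln u + ln C, so regress ln w on ln u.
Σln u = 9.9115, Σ(ln u)² = 17.0401, Σln w = 12.3345, Σln u·ln w = 20.8675.
Equations: 17.0401·k + 9.9115·ln C = 20.8675;  9.9115·k + 6·ln C = 12.3345.
Solving (det = 4.0036): k = 0.73723, ln C = 0.83792.

k = 0.737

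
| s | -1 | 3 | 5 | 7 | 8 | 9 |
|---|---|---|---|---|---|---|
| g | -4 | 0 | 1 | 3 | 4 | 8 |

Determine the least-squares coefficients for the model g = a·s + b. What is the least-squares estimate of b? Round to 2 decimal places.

Normal-equation sums: Σs·s = 229, Σs = 31, Σ1 = 6.
And Σs·g = 134, Σg = 12.
So XᵀX·[a, b]ᵀ = Xᵀg: [[229, 31]; [31, 6]]·[a, b]ᵀ = [134, 12]ᵀ.
det = 229·6 − 31² = 413.
a = (134·6 − 31·12)/413 = 432/413; b = (229·12 − 31·134)/413 = -1406/413.

b = -3.40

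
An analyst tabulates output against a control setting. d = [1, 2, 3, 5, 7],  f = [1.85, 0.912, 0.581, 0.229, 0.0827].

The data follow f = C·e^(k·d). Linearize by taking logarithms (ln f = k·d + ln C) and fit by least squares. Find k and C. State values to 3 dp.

k = -0.503, C = 2.753

Let Y = ln f. Fitting Y = k·d + ln C by least squares:
Σd = 18.0000, Σ(d)² = 88.0000, Σln f = -3.9865, Σd·ln f = -26.0160.
Normal system: [[88.0000, 18.0000]; [18.0000, 5]]·[k, ln C]ᵀ = [-26.0160, -3.9865]ᵀ.
Slope k = (n·Σd·ln f − Σd·Σln f)/(n·Σ(d)² − (Σd)²) = (5·-26.0160 − 18.0000·-3.9865)/116.0000 = -0.50278; ln C = (Σln f − k·Σd)/n = 1.01272, so C = exp(1.01272) = 2.75307.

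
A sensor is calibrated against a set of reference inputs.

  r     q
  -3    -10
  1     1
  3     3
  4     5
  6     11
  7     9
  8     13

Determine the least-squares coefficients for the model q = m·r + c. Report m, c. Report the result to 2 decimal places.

Compute the Gram sums: Σr·r = 184, Σr = 26, Σ1 = 7.
Moment sums: Σr·q = 293, Σq = 32.
So MᵀM·[m, c]ᵀ = Mᵀq: [[184, 26]; [26, 7]]·[m, c]ᵀ = [293, 32]ᵀ.
det = 184·7 − 26² = 612.
m = (293·7 − 26·32)/612 = 1219/612; c = (184·32 − 26·293)/612 = -865/306.

m = 1.99, c = -2.83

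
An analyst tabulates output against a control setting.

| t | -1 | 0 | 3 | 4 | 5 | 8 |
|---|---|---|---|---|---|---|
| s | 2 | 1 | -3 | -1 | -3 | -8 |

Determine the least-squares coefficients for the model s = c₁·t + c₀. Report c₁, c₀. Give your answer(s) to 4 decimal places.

Setting ∂/∂c₁ … = 0 gives: 115·c₁ + 19·c₀ = -94;  19·c₁ + 6·c₀ = -12.
(Σt·t = 115, Σt = 19, Σ1 = 6, Σt·s = -94, Σs = -12.)
Eliminating c₀: 6·(row 1) − 19·(row 2) gives 329·c₁ = 6·(-94) − 19·(-12) = -336, so c₁ = -48/47.
Then c₀ = ((-12) − 19·(-48/47))/6 = 58/47.

c₁ = -1.0213, c₀ = 1.2340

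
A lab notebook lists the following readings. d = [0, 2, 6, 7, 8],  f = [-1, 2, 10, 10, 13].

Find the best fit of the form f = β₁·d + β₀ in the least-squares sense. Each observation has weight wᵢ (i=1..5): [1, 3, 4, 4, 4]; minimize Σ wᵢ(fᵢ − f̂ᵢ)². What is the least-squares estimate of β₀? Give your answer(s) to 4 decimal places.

Entries of XᵀWX: Σwᵢ·d·d = 608, Σwᵢ·d = 90, Σwᵢ·1 = 16.
Right-hand side: Σwᵢ·d·f = 948, Σwᵢ·f = 137.
So XᵀWX·[β₁, β₀]ᵀ = XᵀWf: [[608, 90]; [90, 16]]·[β₁, β₀]ᵀ = [948, 137]ᵀ.
Eliminating β₀: 16·(row 1) − 90·(row 2) gives 1628·β₁ = 16·948 − 90·137 = 2838, so β₁ = 129/74.
Then β₀ = (137 − 90·(129/74))/16 = -46/37.

β₀ = -1.2432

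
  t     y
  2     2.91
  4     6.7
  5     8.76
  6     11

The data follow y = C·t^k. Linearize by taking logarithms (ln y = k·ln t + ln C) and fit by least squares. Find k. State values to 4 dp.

k = 1.2078

Linearized form: ln y = k·ln t + ln C. From the 4 transformed points,
Sums: Σln t = 5.4806, Σ(ln t)² = 8.2030, Σln y = 7.5384, Σln t·ln y = 11.1665.
Normal system: [[8.2030, 5.4806]; [5.4806, 4]]·[k, ln C]ᵀ = [11.1665, 7.5384]ᵀ.
Slope k = (n·Σln t·ln y − Σln t·Σln y)/(n·Σ(ln t)² − (Σln t)²) = (4·11.1665 − 5.4806·7.5384)/2.7744 = 1.20784; ln C = (Σln y − k·Σln t)/n = 0.22965.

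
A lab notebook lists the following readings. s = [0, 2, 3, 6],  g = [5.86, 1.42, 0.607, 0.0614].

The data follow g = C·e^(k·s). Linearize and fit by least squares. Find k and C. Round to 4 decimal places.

k = -0.7637, C = 6.0946

Let Y = ln g. Fitting Y = k·s + ln C by least squares:
Over the data: Σs = 11.0000, Σ(s)² = 49.0000, Σln g = -1.1708, Σs·ln g = -17.5384.
Normal system: [[49.0000, 11.0000]; [11.0000, 4]]·[k, ln C]ᵀ = [-17.5384, -1.1708]ᵀ.
Slope k = (n·Σs·ln g − Σs·Σln g)/(n·Σ(s)² − (Σs)²) = (4·-17.5384 − 11.0000·-1.1708)/75.0000 = -0.76367; ln C = (Σln g − k·Σs)/n = 1.80740, so C = exp(1.80740) = 6.09461.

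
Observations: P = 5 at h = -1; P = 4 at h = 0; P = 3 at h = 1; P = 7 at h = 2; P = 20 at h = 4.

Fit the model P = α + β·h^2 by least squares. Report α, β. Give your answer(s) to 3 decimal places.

From the data, Σ1 = 5, Σh^2 = 22, Σh^2·h^2 = 274.
Moment sums: ΣP = 39, Σh^2·P = 356.
Eliminating β: 274·(row 1) − 22·(row 2) gives 886·α = 274·39 − 22·356 = 2854, so α = 1427/443.
Then β = (356 − 22·(1427/443))/274 = 461/443.

α = 3.221, β = 1.041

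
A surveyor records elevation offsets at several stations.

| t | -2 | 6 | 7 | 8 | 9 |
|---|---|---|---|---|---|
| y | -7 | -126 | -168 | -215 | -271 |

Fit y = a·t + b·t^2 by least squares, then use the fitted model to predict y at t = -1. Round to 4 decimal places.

With design matrix X, XᵀX = [[234, 1792]; [1792, 14370]] and Xᵀy = [-6077, -48507]ᵀ.
Eliminating b: 14370·(row 1) − 1792·(row 2) gives 151316·a = 14370·(-6077) − 1792·(-48507) = -401946, so a = -200973/75658.
Then b = ((-48507) − 1792·(-200973/75658))/14370 = -230327/75658.
At t = -1: ŷ = (-200973/75658)·(-1) + (-230327/75658)·(1) = -14677/37829.

ŷ = -0.3880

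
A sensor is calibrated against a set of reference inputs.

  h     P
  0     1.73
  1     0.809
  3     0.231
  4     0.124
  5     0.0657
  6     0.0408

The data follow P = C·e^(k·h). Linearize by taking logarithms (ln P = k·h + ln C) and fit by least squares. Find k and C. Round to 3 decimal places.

Linearized form: ln P = k·h + ln C. From the 6 transformed points,
XᵀX = [[87.0000, 19.0000]; [19.0000, 6]], rhs = [-45.7656, -9.1384]ᵀ  (here Σh = 19.0000, Σ(h)² = 87.0000, Σln P = -9.1384, Σh·ln P = -45.7656).
Slope k = (n·Σh·ln P − Σh·Σln P)/(n·Σ(h)² − (Σh)²) = (6·-45.7656 − 19.0000·-9.1384)/161.0000 = -0.62711; ln C = (Σln P − k·Σh)/n = 0.46278, so C = exp(0.46278) = 1.58848.

k = -0.627, C = 1.588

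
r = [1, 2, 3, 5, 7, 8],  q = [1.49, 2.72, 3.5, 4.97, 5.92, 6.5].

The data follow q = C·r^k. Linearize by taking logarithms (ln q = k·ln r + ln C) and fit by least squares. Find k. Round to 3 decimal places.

Linearized form: ln q = k·ln r + ln C. From the 6 transformed points,
Over the data: Σln r = 7.4265, Σ(ln r)² = 12.3883, Σln q = 7.9057, Σln r·ln q = 12.0033.
Normal system: [[12.3883, 7.4265]; [7.4265, 6]]·[k, ln C]ᵀ = [12.0033, 7.9057]ᵀ.
Solving (det = 19.1764): k = 0.69395, ln C = 0.45868.

k = 0.694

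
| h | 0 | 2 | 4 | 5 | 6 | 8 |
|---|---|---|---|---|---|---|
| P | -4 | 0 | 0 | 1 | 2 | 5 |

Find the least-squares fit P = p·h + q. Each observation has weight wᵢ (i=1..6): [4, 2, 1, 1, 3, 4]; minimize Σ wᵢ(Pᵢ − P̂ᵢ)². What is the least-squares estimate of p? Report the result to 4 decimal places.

XᵀWX·[p, q]ᵀ = XᵀWP reads: 413·p + 63·q = 201;  63·p + 15·q = 11.
(Σwᵢ·h·h = 413, Σwᵢ·h = 63, Σwᵢ·1 = 15, Σwᵢ·h·P = 201, Σwᵢ·P = 11.)
Eliminating q: 15·(row 1) − 63·(row 2) gives 2226·p = 15·201 − 63·11 = 2322, so p = 387/371.
Then q = (11 − 63·(387/371))/15 = -580/159.

p = 1.0431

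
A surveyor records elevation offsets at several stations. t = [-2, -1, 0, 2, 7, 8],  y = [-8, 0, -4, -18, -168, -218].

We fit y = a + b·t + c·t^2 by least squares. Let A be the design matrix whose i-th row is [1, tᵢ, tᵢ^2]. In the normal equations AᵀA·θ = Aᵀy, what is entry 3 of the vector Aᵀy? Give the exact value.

Entry 3 ↔ basis t^2, so (Aᵀy)_{3} = Σᵢ (t^2)·yᵢ = (4)·(-8) + (1)·(0) + (0)·(-4) + (4)·(-18) + (49)·(-168) + (64)·(-218) = -22288.

-22288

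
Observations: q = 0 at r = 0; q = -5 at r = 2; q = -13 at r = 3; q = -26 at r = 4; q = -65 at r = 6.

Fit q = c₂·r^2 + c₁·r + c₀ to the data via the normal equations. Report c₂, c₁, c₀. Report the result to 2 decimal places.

Normal-equation sums: Σr^2·r^2 = 1649, Σr^2·r = 315, Σr^2 = 65, Σr·r = 65, Σr = 15, Σ1 = 5.
Moment sums: Σr^2·q = -2893, Σr·q = -543, Σq = -109.
So MᵀM·[c₂, c₁, c₀]ᵀ = Mᵀq: [[1649, 315, 65]; [315, 65, 15]; [65, 15, 5]]·[c₂, c₁, c₀]ᵀ = [-2893, -543, -109]ᵀ.
Inverting the 3×3 Gram matrix, [c₂, c₁, c₀]ᵀ = [-15/7, 72/35, -4/35]ᵀ.

c₂ = -2.14, c₁ = 2.06, c₀ = -0.11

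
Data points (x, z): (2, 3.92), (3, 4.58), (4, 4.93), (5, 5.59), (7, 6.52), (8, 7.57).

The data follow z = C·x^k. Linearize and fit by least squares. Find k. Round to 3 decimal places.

With ln zᵢ as the transformed response and ln xᵢ as the regressor:
Σln x = 8.8128, Σ(ln x)² = 14.3101, Σln z = 10.1032, Σln x·ln z = 15.4576.
Normal system: [[14.3101, 8.8128]; [8.8128, 6]]·[k, ln C]ᵀ = [15.4576, 10.1032]ᵀ.
Δ = 14.3101·6 − (8.8128)² = 8.1947; k = (15.4576·6 − 8.8128·10.1032)/8.1947 = 0.45248, ln C = (14.3101·10.1032 − 8.8128·15.4576)/8.1947 = 1.01926.

k = 0.452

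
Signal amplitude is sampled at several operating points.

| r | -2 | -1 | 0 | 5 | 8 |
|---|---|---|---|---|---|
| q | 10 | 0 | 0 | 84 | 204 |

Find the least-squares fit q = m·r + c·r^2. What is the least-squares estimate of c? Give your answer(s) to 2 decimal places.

The normal equations are: 94·m + 628·c = 2032;  628·m + 4738·c = 15196.
(Σr·r = 94, Σr·r^2 = 628, Σr^2·r^2 = 4738, Σr·q = 2032, Σr^2·q = 15196.)
Determinant 94·4738 − 628² = 50988.
m = (2032·4738 − 628·15196)/50988 = 7044/4249; c = (94·15196 − 628·2032)/50988 = 12694/4249.

c = 2.99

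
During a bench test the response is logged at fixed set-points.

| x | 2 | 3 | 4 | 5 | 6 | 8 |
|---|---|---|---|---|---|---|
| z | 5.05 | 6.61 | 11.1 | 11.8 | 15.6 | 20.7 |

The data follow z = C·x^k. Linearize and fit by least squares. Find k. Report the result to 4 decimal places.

Taking logs, ln z = k·ln x + ln C, so regress ln z on ln x.
Σln x = 8.6587, Σ(ln x)² = 13.7340, Σln z = 14.1604, Σln x·ln z = 21.7297.
Equations: 13.7340·k + 8.6587·ln C = 21.7297;  8.6587·k + 6·ln C = 14.1604.
Slope k = (n·Σln x·ln z − Σln x·Σln z)/(n·Σ(ln x)² − (Σln x)²) = (6·21.7297 − 8.6587·14.1604)/7.4309 = 1.04530; ln C = (Σln z − k·Σln x)/n = 0.85158.

k = 1.0453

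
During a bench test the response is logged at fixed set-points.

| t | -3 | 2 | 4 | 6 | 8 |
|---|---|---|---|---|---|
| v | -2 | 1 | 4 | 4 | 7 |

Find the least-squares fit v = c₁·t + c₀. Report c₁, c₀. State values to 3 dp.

Entries of MᵀM: Σt·t = 129, Σt = 17, Σ1 = 5.
And Σt·v = 104, Σv = 14.
Determinant 129·5 − 17² = 356.
c₁ = (104·5 − 17·14)/356 = 141/178; c₀ = (129·14 − 17·104)/356 = 19/178.

c₁ = 0.792, c₀ = 0.107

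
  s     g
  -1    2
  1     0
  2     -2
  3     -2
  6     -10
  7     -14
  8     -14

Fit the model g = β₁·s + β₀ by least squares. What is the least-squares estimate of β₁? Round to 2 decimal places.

Compute the Gram sums: Σs·s = 164, Σs = 26, Σ1 = 7.
Moment sums: Σs·g = -282, Σg = -40.
AᵀA·[β₁, β₀]ᵀ = Aᵀg becomes [[164, 26]; [26, 7]]·[β₁, β₀]ᵀ = [-282, -40]ᵀ.
det = 164·7 − 26² = 472.
β₁ = ((-282)·7 − 26·(-40))/472 = -467/236; β₀ = (164·(-40) − 26·(-282))/472 = 193/118.

β₁ = -1.98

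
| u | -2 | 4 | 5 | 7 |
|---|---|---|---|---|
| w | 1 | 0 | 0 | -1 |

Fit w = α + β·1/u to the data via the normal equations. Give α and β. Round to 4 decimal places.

α = 0.0403, β = -1.7339

From the data, Σ1 = 4, Σ1/u = 13/140, Σ1/u·1/u = 7309/19600.
Right-hand side: Σw = 0, Σ1/u·w = -9/14.
AᵀA·[α, β]ᵀ = Aᵀw becomes [[4, 13/140]; [13/140, 7309/19600]]·[α, β]ᵀ = [0, -9/14]ᵀ.
Δ = 4·(7309/19600) − (13/140)² = 29067/19600.
α = (0·(7309/19600) − (13/140)·(-9/14))/(29067/19600) = 390/9689; β = (4·(-9/14) − (13/140)·0)/(29067/19600) = -16800/9689.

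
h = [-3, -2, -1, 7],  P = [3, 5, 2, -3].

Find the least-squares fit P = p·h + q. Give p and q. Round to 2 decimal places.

p = -0.70, q = 1.92

With design matrix A, AᵀA = [[63, 1]; [1, 4]] and AᵀP = [-42, 7]ᵀ.
det = 63·4 − 1² = 251.
p = ((-42)·4 − 1·7)/251 = -175/251; q = (63·7 − 1·(-42))/251 = 483/251.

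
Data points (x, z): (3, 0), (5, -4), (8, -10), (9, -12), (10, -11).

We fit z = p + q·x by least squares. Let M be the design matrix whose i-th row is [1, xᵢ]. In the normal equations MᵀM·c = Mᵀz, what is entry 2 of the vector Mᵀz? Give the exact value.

-318

Entry 2 ↔ basis x, so (Mᵀz)_{2} = Σᵢ (x)·zᵢ = (3)·(0) + (5)·(-4) + (8)·(-10) + (9)·(-12) + (10)·(-11) = -318.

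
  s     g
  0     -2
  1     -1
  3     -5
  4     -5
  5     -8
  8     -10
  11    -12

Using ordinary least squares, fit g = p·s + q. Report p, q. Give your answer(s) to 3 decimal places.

The normal equations are: 236·p + 32·q = -288;  32·p + 7·q = -43.
det = 236·7 − 32² = 628.
p = ((-288)·7 − 32·(-43))/628 = -160/157; q = (236·(-43) − 32·(-288))/628 = -233/157.

p = -1.019, q = -1.484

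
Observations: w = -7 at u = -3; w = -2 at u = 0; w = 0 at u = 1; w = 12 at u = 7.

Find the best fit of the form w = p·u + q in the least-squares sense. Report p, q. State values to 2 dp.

The normal system AᵀA·[p, q]ᵀ = Aᵀw is [[59, 5]; [5, 4]]·[p, q]ᵀ = [105, 3]ᵀ.
det = 59·4 − 5² = 211.
p = (105·4 − 5·3)/211 = 405/211; q = (59·3 − 5·105)/211 = -348/211.

p = 1.92, q = -1.65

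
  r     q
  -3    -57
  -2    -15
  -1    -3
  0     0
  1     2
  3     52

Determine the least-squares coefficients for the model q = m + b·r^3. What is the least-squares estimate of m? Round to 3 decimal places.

The normal equations are: 6·m + (-8)·b = -21;  (-8)·m + 1524·b = 3068.
Δ = 6·1524 − (-8)² = 9080.
m = ((-21)·1524 − (-8)·3068)/9080 = -373/454; b = (6·3068 − (-8)·(-21))/9080 = 456/227.

m = -0.822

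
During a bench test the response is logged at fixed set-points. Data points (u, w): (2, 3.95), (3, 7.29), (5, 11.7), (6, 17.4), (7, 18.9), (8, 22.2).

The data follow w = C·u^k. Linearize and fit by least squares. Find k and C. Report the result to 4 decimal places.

k = 1.2315, C = 1.7515

With ln wᵢ as the transformed response and ln uᵢ as the regressor:
Sums: Σln u = 9.2183, Σ(ln u)² = 15.5987, Σln w = 14.7155, Σln u·ln w = 24.3771.
Normal system: [[15.5987, 9.2183]; [9.2183, 6]]·[k, ln C]ᵀ = [24.3771, 14.7155]ᵀ.
Solving (det = 8.6152): k = 1.23154, ln C = 0.56047, so C = exp(0.56047) = 1.75149.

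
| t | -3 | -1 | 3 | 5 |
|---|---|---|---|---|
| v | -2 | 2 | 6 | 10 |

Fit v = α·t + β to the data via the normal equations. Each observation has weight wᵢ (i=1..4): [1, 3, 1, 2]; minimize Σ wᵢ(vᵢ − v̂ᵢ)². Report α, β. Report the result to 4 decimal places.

α = 1.3750, β = 2.9107

Entries of XᵀWX: Σwᵢ·t·t = 71, Σwᵢ·t = 7, Σwᵢ·1 = 7.
Moment sums: Σwᵢ·t·v = 118, Σwᵢ·v = 30.
Eliminating β: 7·(row 1) − 7·(row 2) gives 448·α = 7·118 − 7·30 = 616, so α = 11/8.
Then β = (30 − 7·(11/8))/7 = 163/56.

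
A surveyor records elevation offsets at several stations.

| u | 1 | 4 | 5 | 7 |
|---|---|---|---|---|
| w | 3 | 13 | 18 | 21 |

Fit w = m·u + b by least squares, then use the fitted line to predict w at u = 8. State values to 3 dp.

ŵ = 25.400

From the data, Σu·u = 91, Σu = 17, Σ1 = 4.
And Σu·w = 292, Σw = 55.
So XᵀX·[m, b]ᵀ = Xᵀw: [[91, 17]; [17, 4]]·[m, b]ᵀ = [292, 55]ᵀ.
det = 91·4 − 17² = 75.
m = (292·4 − 17·55)/75 = 233/75; b = (91·55 − 17·292)/75 = 41/75.
At u = 8: ŵ = (233/75)·(8) + (41/75)·(1) = 127/5.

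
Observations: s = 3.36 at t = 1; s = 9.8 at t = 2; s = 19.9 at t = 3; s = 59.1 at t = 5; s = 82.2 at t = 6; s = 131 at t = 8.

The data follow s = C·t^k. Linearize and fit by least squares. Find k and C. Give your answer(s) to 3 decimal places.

Linearized form: ln s = k·ln t + ln C. From the 6 transformed points,
XᵀX = [[11.8122, 7.2724]; [7.2724, 6]], rhs = [29.4708, 19.8486]ᵀ  (here Σln t = 7.2724, Σ(ln t)² = 11.8122, Σln s = 19.8486, Σln t·ln s = 29.4708).
Slope k = (n·Σln t·ln s − Σln t·Σln s)/(n·Σ(ln t)² − (Σln t)²) = (6·29.4708 − 7.2724·19.8486)/17.9853 = 1.80579; ln C = (Σln s − k·Σln t)/n = 1.11937, so C = exp(1.11937) = 3.06293.

k = 1.806, C = 3.063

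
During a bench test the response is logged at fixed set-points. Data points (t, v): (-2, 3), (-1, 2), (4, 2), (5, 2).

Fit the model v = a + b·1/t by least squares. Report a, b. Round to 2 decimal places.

Normal-equation sums: Σ1 = 4, Σ1/t = -21/20, Σ1/t·1/t = 541/400.
Right-hand side: Σv = 9, Σ1/t·v = -13/5.
Eliminating b: (541/400)·(row 1) − (-21/20)·(row 2) gives (1723/400)·a = (541/400)·9 − (-21/20)·(-13/5) = 3777/400, so a = 3777/1723.
Then b = ((-13/5) − (-21/20)·(3777/1723))/(541/400) = -380/1723.

a = 2.19, b = -0.22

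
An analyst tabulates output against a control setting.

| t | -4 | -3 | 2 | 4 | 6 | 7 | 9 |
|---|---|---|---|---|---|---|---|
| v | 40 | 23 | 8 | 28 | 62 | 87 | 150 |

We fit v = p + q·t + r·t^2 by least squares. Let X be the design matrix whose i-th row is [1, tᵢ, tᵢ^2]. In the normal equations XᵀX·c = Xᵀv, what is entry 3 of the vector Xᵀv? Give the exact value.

Entry 3 ↔ basis t^2, so (Xᵀv)_{3} = Σᵢ (t^2)·vᵢ = (16)·(40) + (9)·(23) + (4)·(8) + (16)·(28) + (36)·(62) + (49)·(87) + (81)·(150) = 19972.

19972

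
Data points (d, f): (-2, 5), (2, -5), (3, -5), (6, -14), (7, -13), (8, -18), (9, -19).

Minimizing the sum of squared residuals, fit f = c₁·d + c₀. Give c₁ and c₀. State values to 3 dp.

Compute the Gram sums: Σd·d = 247, Σd = 33, Σ1 = 7.
For Xᵀf: Σd·f = -525, Σf = -69.
So XᵀX·[c₁, c₀]ᵀ = Xᵀf: [[247, 33]; [33, 7]]·[c₁, c₀]ᵀ = [-525, -69]ᵀ.
det = 247·7 − 33² = 640.
c₁ = ((-525)·7 − 33·(-69))/640 = -699/320; c₀ = (247·(-69) − 33·(-525))/640 = 141/320.

c₁ = -2.184, c₀ = 0.441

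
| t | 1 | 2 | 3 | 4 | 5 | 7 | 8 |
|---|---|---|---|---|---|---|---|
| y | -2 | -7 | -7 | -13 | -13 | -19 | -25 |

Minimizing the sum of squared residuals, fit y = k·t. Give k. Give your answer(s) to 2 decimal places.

Forming AᵀA = [[168]] and Aᵀy = [-487]ᵀ gives AᵀA·[k]ᵀ = Aᵀy.
k = (-487)/168 = -2.89881.

k = -2.90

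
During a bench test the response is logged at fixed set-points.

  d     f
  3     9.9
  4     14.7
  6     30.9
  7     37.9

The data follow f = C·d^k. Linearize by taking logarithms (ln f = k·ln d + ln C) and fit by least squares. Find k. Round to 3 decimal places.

k = 1.629

With ln fᵢ as the transformed response and ln dᵢ as the regressor:
Over the data: Σln d = 6.2226, Σ(ln d)² = 10.1257, Σln f = 12.0461, Σln d·ln f = 19.4651.
Normal system: [[10.1257, 6.2226]; [6.2226, 4]]·[k, ln C]ᵀ = [19.4651, 12.0461]ᵀ.
Slope k = (n·Σln d·ln f − Σln d·Σln f)/(n·Σ(ln d)² − (Σln d)²) = (4·19.4651 − 6.2226·12.0461)/1.7825 = 1.62855; ln C = (Σln f − k·Σln d)/n = 0.47809.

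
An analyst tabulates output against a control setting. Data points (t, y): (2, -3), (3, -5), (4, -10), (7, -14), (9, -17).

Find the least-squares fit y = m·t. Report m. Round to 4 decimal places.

Entries of AᵀA: Σt·t = 159.
And Σt·y = -312.
m = (-312)/159 = -1.96226.

m = -1.9623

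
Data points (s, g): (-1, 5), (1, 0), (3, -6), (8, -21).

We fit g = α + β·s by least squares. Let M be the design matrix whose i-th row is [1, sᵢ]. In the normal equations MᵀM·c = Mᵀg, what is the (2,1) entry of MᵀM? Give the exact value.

11

Row 2 ↔ basis s, column 1 ↔ basis 1, so (MᵀM)_{2,1} = Σᵢ s = (-1)·(1) + (1)·(1) + (3)·(1) + (8)·(1) = 11.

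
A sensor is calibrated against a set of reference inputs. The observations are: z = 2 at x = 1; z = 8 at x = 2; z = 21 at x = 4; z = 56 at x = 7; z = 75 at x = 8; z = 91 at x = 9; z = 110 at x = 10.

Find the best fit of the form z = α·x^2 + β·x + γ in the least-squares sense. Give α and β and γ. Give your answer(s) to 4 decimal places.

α = 0.9483, β = 1.5611, γ = 0.0412

The normal system MᵀM·[α, β, γ]ᵀ = Mᵀz is [[23331, 2657, 315]; [2657, 315, 41]; [315, 41, 7]]·[α, β, γ]ᵀ = [26285, 3013, 363]ᵀ.
Row-reducing yields α = 21613/22792, β = 5083/3256, γ = 235/5698.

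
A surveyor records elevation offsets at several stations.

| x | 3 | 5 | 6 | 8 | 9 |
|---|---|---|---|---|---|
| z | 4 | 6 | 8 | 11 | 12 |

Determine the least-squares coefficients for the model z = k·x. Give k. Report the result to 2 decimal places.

k = 1.33

Forming MᵀM = [[215]] and Mᵀz = [286]ᵀ gives MᵀM·[k]ᵀ = Mᵀz.
Hence k = 286 / 215 ≈ 1.33023.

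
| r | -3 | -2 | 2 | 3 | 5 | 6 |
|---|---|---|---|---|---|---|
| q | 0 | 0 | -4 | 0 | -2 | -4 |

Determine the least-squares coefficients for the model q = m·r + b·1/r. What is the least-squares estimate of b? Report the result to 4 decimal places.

b = -0.4522

XᵀX·[m, b]ᵀ = Xᵀq reads: 87·m + 6·b = -42;  6·m + (79/100)·b = -46/15.
(Σr·r = 87, Σr·1/r = 6, Σ1/r·1/r = 79/100, Σr·q = -42, Σ1/r·q = -46/15.)
Eliminating b: (79/100)·(row 1) − 6·(row 2) gives (3273/100)·m = (79/100)·(-42) − 6·(-46/15) = -739/50, so m = -1478/3273.
Then b = ((-46/15) − 6·(-1478/3273))/(79/100) = -1480/3273.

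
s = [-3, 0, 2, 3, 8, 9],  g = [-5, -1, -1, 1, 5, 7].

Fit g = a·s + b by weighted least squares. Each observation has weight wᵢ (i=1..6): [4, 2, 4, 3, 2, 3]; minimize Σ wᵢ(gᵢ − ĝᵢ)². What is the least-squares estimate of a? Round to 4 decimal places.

a = 0.9586

Entries of AᵀWA: Σwᵢ·s·s = 450, Σwᵢ·s = 48, Σwᵢ·1 = 18.
Moment sums: Σwᵢ·s·g = 330, Σwᵢ·g = 8.
Normal equations: [[450, 48]; [48, 18]]·[a, b]ᵀ = [330, 8]ᵀ.
Δ = 450·18 − 48² = 5796.
a = (330·18 − 48·8)/5796 = 463/483; b = (450·8 − 48·330)/5796 = -340/161.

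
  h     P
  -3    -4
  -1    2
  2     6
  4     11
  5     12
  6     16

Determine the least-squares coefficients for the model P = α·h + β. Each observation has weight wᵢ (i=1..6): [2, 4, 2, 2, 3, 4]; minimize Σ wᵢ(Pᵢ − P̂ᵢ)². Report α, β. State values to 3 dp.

α = 2.025, β = 2.998

With design matrix X, XᵀWX = [[281, 41]; [41, 17]] and XᵀWP = [692, 134]ᵀ.
det = 281·17 − 41² = 3096.
α = (692·17 − 41·134)/3096 = 1045/516; β = (281·134 − 41·692)/3096 = 1547/516.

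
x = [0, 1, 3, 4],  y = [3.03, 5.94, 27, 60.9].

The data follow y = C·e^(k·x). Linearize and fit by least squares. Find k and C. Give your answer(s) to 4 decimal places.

k = 0.7515, C = 2.9175

Taking logs, ln y = k·x + ln C, so regress ln y on x.
Sums: Σx = 8.0000, Σ(x)² = 26.0000, Σln y = 10.2953, Σx·ln y = 28.1062.
Normal system: [[26.0000, 8.0000]; [8.0000, 4]]·[k, ln C]ᵀ = [28.1062, 10.2953]ᵀ.
Solving (det = 40.0000): k = 0.75155, ln C = 1.07074, so C = exp(1.07074) = 2.91754.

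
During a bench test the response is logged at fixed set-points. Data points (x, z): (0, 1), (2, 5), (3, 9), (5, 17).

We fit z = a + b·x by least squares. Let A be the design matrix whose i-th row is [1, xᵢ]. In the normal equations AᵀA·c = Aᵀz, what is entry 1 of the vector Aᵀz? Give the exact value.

Entry 1 ↔ basis 1, so (Aᵀz)_{1} = Σᵢ zᵢ = (1)·(1) + (1)·(5) + (1)·(9) + (1)·(17) = 32.

32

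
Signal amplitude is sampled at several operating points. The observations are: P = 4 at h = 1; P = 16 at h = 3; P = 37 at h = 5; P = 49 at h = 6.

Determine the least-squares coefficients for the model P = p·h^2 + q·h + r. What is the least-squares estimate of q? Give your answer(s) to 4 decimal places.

Sums needed: Σh^2·h^2 = 2003, Σh^2·h = 369, Σh^2 = 71, Σh·h = 71, Σh = 15, Σ1 = 4.
And Σh^2·P = 2837, Σh·P = 531, ΣP = 106.
Solving the 3×3 system (Gaussian elimination) gives p = 753/796, q = 1959/796, r = 191/398.

q = 2.4611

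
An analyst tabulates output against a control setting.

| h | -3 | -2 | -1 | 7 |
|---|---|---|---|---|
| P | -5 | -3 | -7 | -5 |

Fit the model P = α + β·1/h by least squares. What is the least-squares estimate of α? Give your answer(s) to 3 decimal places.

α = -4.366

Normal-equation sums: Σ1 = 4, Σ1/h = -71/42, Σ1/h·1/h = 2437/1764.
For MᵀP: ΣP = -20, Σ1/h·P = 397/42.
Eliminating β: (2437/1764)·(row 1) − (-71/42)·(row 2) gives (523/196)·α = (2437/1764)·(-20) − (-71/42)·(397/42) = -6851/588, so α = -6851/1569.
Then β = ((397/42) − (-71/42)·(-6851/1569))/(2437/1764) = 784/523.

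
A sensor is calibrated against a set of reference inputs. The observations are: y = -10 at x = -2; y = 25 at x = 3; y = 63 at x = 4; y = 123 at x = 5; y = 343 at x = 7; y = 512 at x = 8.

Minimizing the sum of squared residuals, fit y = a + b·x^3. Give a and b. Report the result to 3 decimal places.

a = -1.909, b = 1.004

Compute the Gram sums: Σ1 = 6, Σx^3 = 1063, Σx^3·x^3 = 400307.
Right-hand side: Σy = 1056, Σx^3·y = 399955.
Normal equations: [[6, 1063]; [1063, 400307]]·[a, b]ᵀ = [1056, 399955]ᵀ.
Δ = 6·400307 − 1063² = 1271873.
a = (1056·400307 − 1063·399955)/1271873 = -2427973/1271873; b = (6·399955 − 1063·1056)/1271873 = 1277202/1271873.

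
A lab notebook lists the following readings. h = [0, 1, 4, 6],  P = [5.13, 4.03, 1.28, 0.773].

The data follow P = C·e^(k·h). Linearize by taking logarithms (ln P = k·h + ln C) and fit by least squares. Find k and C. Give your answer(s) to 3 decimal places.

Linearized form: ln P = k·h + ln C. From the 4 transformed points,
XᵀX = [[53.0000, 11.0000]; [11.0000, 4]], rhs = [0.8363, 3.0183]ᵀ  (here Σh = 11.0000, Σ(h)² = 53.0000, Σln P = 3.0183, Σh·ln P = 0.8363).
Δ = 53.0000·4 − (11.0000)² = 91.0000; k = (0.8363·4 − 11.0000·3.0183)/91.0000 = -0.32808, ln C = (53.0000·3.0183 − 11.0000·0.8363)/91.0000 = 1.65679, so C = exp(1.65679) = 5.24245.

k = -0.328, C = 5.242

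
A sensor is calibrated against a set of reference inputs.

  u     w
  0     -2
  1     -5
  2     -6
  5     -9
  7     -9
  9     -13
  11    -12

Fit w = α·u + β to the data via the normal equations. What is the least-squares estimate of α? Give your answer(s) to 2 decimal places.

α = -0.89

Entries of AᵀA: Σu·u = 281, Σu = 35, Σ1 = 7.
And Σu·w = -374, Σw = -56.
AᵀA·[α, β]ᵀ = Aᵀw becomes [[281, 35]; [35, 7]]·[α, β]ᵀ = [-374, -56]ᵀ.
det = 281·7 − 35² = 742.
α = ((-374)·7 − 35·(-56))/742 = -47/53; β = (281·(-56) − 35·(-374))/742 = -189/53.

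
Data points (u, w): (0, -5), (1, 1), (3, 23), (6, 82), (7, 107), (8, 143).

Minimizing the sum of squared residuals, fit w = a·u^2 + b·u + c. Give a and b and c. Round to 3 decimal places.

a = 1.889, b = 3.065, c = -4.323

Normal-equation sums: Σu^2·u^2 = 7875, Σu^2·u = 1099, Σu^2 = 159, Σu·u = 159, Σu = 25, Σ1 = 6.
Moment sums: Σu^2·w = 17555, Σu·w = 2455, Σw = 351.
Inverting the 3×3 Gram matrix, [a, b, c]ᵀ = [29011/15360, 15693/5120, -33197/7680]ᵀ.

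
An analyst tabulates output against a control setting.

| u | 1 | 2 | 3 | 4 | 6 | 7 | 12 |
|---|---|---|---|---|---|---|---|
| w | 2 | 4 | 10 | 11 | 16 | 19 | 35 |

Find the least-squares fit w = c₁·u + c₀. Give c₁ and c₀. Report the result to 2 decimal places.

c₁ = 2.95, c₀ = -0.90

Setting ∂/∂c₁ … = 0 gives: 259·c₁ + 35·c₀ = 733;  35·c₁ + 7·c₀ = 97.
Eliminating c₀: 7·(row 1) − 35·(row 2) gives 588·c₁ = 7·733 − 35·97 = 1736, so c₁ = 62/21.
Then c₀ = (97 − 35·(62/21))/7 = -19/21.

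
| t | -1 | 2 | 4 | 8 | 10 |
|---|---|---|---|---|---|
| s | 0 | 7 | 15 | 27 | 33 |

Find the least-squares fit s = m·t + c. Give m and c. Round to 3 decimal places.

From the data, Σt·t = 185, Σt = 23, Σ1 = 5.
Moment sums: Σt·s = 620, Σs = 82.
MᵀM·[m, c]ᵀ = Mᵀs becomes [[185, 23]; [23, 5]]·[m, c]ᵀ = [620, 82]ᵀ.
Eliminating c: 5·(row 1) − 23·(row 2) gives 396·m = 5·620 − 23·82 = 1214, so m = 607/198.
Then c = (82 − 23·(607/198))/5 = 455/198.

m = 3.066, c = 2.298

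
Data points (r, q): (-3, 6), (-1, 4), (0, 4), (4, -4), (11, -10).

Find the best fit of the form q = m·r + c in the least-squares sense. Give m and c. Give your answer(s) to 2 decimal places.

m = -1.21, c = 2.65

Entries of XᵀX: Σr·r = 147, Σr = 11, Σ1 = 5.
And Σr·q = -148, Σq = 0.
Eliminating c: 5·(row 1) − 11·(row 2) gives 614·m = 5·(-148) − 11·0 = -740, so m = -370/307.
Then c = (0 − 11·(-370/307))/5 = 814/307.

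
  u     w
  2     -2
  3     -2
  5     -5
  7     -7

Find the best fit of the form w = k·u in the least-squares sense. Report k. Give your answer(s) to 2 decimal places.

Compute the Gram sums: Σu·u = 87.
For Mᵀw: Σu·w = -84.
So MᵀM·[k]ᵀ = Mᵀw: [[87]]·[k]ᵀ = [-84]ᵀ.
k = (-84)/87 = -0.965517.

k = -0.97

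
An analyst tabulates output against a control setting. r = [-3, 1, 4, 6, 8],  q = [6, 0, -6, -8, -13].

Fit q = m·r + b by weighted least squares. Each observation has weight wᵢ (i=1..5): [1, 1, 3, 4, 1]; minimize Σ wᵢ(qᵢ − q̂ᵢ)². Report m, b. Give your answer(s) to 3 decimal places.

Setting ∂/∂m … = 0 gives: 266·m + 42·b = -386;  42·m + 10·b = -57.
det = 266·10 − 42² = 896.
m = ((-386)·10 − 42·(-57))/896 = -733/448; b = (266·(-57) − 42·(-386))/896 = 75/64.

m = -1.636, b = 1.172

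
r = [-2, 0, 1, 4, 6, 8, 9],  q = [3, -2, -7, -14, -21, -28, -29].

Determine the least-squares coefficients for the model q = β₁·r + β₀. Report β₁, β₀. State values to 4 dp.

From the data, Σr·r = 202, Σr = 26, Σ1 = 7.
Right-hand side: Σr·q = -680, Σq = -98.
So XᵀX·[β₁, β₀]ᵀ = Xᵀq: [[202, 26]; [26, 7]]·[β₁, β₀]ᵀ = [-680, -98]ᵀ.
Determinant 202·7 − 26² = 738.
β₁ = ((-680)·7 − 26·(-98))/738 = -1106/369; β₀ = (202·(-98) − 26·(-680))/738 = -1058/369.

β₁ = -2.9973, β₀ = -2.8672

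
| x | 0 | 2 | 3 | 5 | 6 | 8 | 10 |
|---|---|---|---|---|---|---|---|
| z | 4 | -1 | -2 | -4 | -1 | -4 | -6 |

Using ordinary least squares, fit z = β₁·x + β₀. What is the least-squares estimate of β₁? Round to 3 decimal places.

β₁ = -0.796

Setting ∂/∂β₁ … = 0 gives: 238·β₁ + 34·β₀ = -126;  34·β₁ + 7·β₀ = -14.
(Σx·x = 238, Σx = 34, Σ1 = 7, Σx·z = -126, Σz = -14.)
Eliminating β₀: 7·(row 1) − 34·(row 2) gives 510·β₁ = 7·(-126) − 34·(-14) = -406, so β₁ = -203/255.
Then β₀ = ((-14) − 34·(-203/255))/7 = 28/15.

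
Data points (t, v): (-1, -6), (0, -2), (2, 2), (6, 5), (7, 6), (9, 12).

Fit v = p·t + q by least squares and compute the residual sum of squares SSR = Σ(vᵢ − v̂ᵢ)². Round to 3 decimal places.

SSR = 12.704

From the data, Σt·t = 171, Σt = 23, Σ1 = 6.
Right-hand side: Σt·v = 190, Σv = 17.
Normal equations: [[171, 23]; [23, 6]]·[p, q]ᵀ = [190, 17]ᵀ.
Eliminating q: 6·(row 1) − 23·(row 2) gives 497·p = 6·190 − 23·17 = 749, so p = 107/71.
Then q = (17 − 23·(107/71))/6 = -209/71.
Residuals: -110/71, 67/71, 137/71, -78/71, -114/71, 98/71; SSR = 902/71.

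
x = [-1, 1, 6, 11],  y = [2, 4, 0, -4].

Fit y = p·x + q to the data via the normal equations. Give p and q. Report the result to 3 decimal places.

Compute the Gram sums: Σx·x = 159, Σx = 17, Σ1 = 4.
Right-hand side: Σx·y = -42, Σy = 2.
AᵀA·[p, q]ᵀ = Aᵀy becomes [[159, 17]; [17, 4]]·[p, q]ᵀ = [-42, 2]ᵀ.
Determinant 159·4 − 17² = 347.
p = ((-42)·4 − 17·2)/347 = -202/347; q = (159·2 − 17·(-42))/347 = 1032/347.

p = -0.582, q = 2.974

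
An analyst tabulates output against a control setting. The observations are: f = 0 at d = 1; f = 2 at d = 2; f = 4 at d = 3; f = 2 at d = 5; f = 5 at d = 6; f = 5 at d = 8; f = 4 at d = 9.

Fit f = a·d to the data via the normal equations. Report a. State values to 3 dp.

The normal system XᵀX·[a]ᵀ = Xᵀf is [[220]]·[a]ᵀ = [132]ᵀ.
Hence a = 132 / 220 ≈ 0.6.

a = 0.600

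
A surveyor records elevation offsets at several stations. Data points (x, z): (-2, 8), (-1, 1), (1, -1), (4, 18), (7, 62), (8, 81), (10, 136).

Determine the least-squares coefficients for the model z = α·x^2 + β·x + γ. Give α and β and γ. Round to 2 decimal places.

Forming AᵀA = [[16771, 1911, 235]; [1911, 235, 27]; [235, 27, 7]] and Aᵀz = [22142, 2496, 305]ᵀ gives AᵀA·[α, β, γ]ᵀ = Aᵀz.
Solving the 3×3 system (Gaussian elimination) gives α = 135305/89292, β = -46097/29764, γ = -59197/44646.

α = 1.52, β = -1.55, γ = -1.33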